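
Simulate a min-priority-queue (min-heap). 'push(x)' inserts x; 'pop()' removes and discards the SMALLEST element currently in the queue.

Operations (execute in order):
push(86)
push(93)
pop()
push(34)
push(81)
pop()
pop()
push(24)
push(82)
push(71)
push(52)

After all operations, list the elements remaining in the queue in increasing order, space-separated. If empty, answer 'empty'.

push(86): heap contents = [86]
push(93): heap contents = [86, 93]
pop() → 86: heap contents = [93]
push(34): heap contents = [34, 93]
push(81): heap contents = [34, 81, 93]
pop() → 34: heap contents = [81, 93]
pop() → 81: heap contents = [93]
push(24): heap contents = [24, 93]
push(82): heap contents = [24, 82, 93]
push(71): heap contents = [24, 71, 82, 93]
push(52): heap contents = [24, 52, 71, 82, 93]

Answer: 24 52 71 82 93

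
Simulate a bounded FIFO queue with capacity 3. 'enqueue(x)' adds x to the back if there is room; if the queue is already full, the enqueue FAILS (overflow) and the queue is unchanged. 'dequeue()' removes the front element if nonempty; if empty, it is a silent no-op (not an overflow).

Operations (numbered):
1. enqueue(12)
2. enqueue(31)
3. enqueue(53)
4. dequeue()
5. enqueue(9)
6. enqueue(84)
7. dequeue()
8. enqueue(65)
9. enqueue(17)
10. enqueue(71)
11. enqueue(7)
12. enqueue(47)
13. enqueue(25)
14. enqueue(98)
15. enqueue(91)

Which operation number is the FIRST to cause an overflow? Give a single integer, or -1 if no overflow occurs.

Answer: 6

Derivation:
1. enqueue(12): size=1
2. enqueue(31): size=2
3. enqueue(53): size=3
4. dequeue(): size=2
5. enqueue(9): size=3
6. enqueue(84): size=3=cap → OVERFLOW (fail)
7. dequeue(): size=2
8. enqueue(65): size=3
9. enqueue(17): size=3=cap → OVERFLOW (fail)
10. enqueue(71): size=3=cap → OVERFLOW (fail)
11. enqueue(7): size=3=cap → OVERFLOW (fail)
12. enqueue(47): size=3=cap → OVERFLOW (fail)
13. enqueue(25): size=3=cap → OVERFLOW (fail)
14. enqueue(98): size=3=cap → OVERFLOW (fail)
15. enqueue(91): size=3=cap → OVERFLOW (fail)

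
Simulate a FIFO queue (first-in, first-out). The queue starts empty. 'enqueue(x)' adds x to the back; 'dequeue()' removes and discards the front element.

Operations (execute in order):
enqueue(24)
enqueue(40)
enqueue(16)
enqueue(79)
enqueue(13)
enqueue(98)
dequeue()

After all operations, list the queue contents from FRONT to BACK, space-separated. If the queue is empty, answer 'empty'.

enqueue(24): [24]
enqueue(40): [24, 40]
enqueue(16): [24, 40, 16]
enqueue(79): [24, 40, 16, 79]
enqueue(13): [24, 40, 16, 79, 13]
enqueue(98): [24, 40, 16, 79, 13, 98]
dequeue(): [40, 16, 79, 13, 98]

Answer: 40 16 79 13 98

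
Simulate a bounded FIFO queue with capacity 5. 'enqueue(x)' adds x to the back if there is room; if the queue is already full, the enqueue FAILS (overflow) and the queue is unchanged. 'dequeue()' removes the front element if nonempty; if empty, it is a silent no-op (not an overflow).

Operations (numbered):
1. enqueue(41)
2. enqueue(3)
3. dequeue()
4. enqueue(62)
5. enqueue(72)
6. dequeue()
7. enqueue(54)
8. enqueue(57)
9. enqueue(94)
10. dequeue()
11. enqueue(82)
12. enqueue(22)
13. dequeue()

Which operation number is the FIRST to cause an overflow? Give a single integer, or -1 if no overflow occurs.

1. enqueue(41): size=1
2. enqueue(3): size=2
3. dequeue(): size=1
4. enqueue(62): size=2
5. enqueue(72): size=3
6. dequeue(): size=2
7. enqueue(54): size=3
8. enqueue(57): size=4
9. enqueue(94): size=5
10. dequeue(): size=4
11. enqueue(82): size=5
12. enqueue(22): size=5=cap → OVERFLOW (fail)
13. dequeue(): size=4

Answer: 12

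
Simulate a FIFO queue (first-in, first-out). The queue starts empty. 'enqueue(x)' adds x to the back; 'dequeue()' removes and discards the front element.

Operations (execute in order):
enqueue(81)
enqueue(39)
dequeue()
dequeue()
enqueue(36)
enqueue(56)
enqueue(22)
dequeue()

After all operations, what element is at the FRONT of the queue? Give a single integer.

enqueue(81): queue = [81]
enqueue(39): queue = [81, 39]
dequeue(): queue = [39]
dequeue(): queue = []
enqueue(36): queue = [36]
enqueue(56): queue = [36, 56]
enqueue(22): queue = [36, 56, 22]
dequeue(): queue = [56, 22]

Answer: 56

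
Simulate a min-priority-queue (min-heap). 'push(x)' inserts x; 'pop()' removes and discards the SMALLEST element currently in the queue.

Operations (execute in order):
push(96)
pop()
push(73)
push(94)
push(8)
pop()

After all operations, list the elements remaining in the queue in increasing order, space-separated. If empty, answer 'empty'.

push(96): heap contents = [96]
pop() → 96: heap contents = []
push(73): heap contents = [73]
push(94): heap contents = [73, 94]
push(8): heap contents = [8, 73, 94]
pop() → 8: heap contents = [73, 94]

Answer: 73 94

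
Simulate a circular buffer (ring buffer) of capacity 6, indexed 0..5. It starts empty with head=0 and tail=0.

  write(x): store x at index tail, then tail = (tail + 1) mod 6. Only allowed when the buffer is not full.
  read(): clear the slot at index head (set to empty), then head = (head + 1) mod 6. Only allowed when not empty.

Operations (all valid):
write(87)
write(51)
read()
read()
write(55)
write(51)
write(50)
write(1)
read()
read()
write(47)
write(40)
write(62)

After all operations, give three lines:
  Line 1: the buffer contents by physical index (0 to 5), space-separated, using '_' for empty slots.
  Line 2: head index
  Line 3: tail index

Answer: 47 40 62 _ 50 1
4
3

Derivation:
write(87): buf=[87 _ _ _ _ _], head=0, tail=1, size=1
write(51): buf=[87 51 _ _ _ _], head=0, tail=2, size=2
read(): buf=[_ 51 _ _ _ _], head=1, tail=2, size=1
read(): buf=[_ _ _ _ _ _], head=2, tail=2, size=0
write(55): buf=[_ _ 55 _ _ _], head=2, tail=3, size=1
write(51): buf=[_ _ 55 51 _ _], head=2, tail=4, size=2
write(50): buf=[_ _ 55 51 50 _], head=2, tail=5, size=3
write(1): buf=[_ _ 55 51 50 1], head=2, tail=0, size=4
read(): buf=[_ _ _ 51 50 1], head=3, tail=0, size=3
read(): buf=[_ _ _ _ 50 1], head=4, tail=0, size=2
write(47): buf=[47 _ _ _ 50 1], head=4, tail=1, size=3
write(40): buf=[47 40 _ _ 50 1], head=4, tail=2, size=4
write(62): buf=[47 40 62 _ 50 1], head=4, tail=3, size=5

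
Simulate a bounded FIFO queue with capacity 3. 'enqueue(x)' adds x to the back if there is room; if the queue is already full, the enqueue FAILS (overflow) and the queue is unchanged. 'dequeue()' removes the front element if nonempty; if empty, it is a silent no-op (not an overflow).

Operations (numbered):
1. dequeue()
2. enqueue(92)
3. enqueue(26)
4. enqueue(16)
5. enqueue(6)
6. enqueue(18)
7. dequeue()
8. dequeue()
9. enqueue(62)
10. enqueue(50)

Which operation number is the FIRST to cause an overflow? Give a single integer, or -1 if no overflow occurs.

Answer: 5

Derivation:
1. dequeue(): empty, no-op, size=0
2. enqueue(92): size=1
3. enqueue(26): size=2
4. enqueue(16): size=3
5. enqueue(6): size=3=cap → OVERFLOW (fail)
6. enqueue(18): size=3=cap → OVERFLOW (fail)
7. dequeue(): size=2
8. dequeue(): size=1
9. enqueue(62): size=2
10. enqueue(50): size=3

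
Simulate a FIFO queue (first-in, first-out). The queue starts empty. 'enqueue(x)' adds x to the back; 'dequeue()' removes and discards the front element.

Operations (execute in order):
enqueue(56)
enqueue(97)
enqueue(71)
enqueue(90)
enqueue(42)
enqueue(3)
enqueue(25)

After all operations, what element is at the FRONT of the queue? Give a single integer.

Answer: 56

Derivation:
enqueue(56): queue = [56]
enqueue(97): queue = [56, 97]
enqueue(71): queue = [56, 97, 71]
enqueue(90): queue = [56, 97, 71, 90]
enqueue(42): queue = [56, 97, 71, 90, 42]
enqueue(3): queue = [56, 97, 71, 90, 42, 3]
enqueue(25): queue = [56, 97, 71, 90, 42, 3, 25]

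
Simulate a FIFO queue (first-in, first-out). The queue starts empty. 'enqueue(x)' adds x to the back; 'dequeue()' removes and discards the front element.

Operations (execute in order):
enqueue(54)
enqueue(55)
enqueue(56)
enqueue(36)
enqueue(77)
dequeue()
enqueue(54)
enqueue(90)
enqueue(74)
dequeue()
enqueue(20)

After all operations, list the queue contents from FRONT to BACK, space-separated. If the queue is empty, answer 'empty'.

enqueue(54): [54]
enqueue(55): [54, 55]
enqueue(56): [54, 55, 56]
enqueue(36): [54, 55, 56, 36]
enqueue(77): [54, 55, 56, 36, 77]
dequeue(): [55, 56, 36, 77]
enqueue(54): [55, 56, 36, 77, 54]
enqueue(90): [55, 56, 36, 77, 54, 90]
enqueue(74): [55, 56, 36, 77, 54, 90, 74]
dequeue(): [56, 36, 77, 54, 90, 74]
enqueue(20): [56, 36, 77, 54, 90, 74, 20]

Answer: 56 36 77 54 90 74 20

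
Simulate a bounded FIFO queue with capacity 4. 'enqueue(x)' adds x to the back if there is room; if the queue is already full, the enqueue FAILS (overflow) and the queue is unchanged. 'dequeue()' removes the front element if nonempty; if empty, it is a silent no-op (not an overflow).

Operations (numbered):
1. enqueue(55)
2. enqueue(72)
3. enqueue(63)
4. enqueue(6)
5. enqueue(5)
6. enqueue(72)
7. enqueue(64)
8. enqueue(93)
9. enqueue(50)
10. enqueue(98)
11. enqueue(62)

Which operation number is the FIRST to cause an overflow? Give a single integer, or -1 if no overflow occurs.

Answer: 5

Derivation:
1. enqueue(55): size=1
2. enqueue(72): size=2
3. enqueue(63): size=3
4. enqueue(6): size=4
5. enqueue(5): size=4=cap → OVERFLOW (fail)
6. enqueue(72): size=4=cap → OVERFLOW (fail)
7. enqueue(64): size=4=cap → OVERFLOW (fail)
8. enqueue(93): size=4=cap → OVERFLOW (fail)
9. enqueue(50): size=4=cap → OVERFLOW (fail)
10. enqueue(98): size=4=cap → OVERFLOW (fail)
11. enqueue(62): size=4=cap → OVERFLOW (fail)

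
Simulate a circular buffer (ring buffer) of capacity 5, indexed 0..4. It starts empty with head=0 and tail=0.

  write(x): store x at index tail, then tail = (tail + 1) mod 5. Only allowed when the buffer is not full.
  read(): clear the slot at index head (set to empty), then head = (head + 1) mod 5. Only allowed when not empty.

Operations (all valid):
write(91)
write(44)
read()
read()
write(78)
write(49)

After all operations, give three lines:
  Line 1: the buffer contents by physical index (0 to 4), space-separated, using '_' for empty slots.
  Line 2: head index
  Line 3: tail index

Answer: _ _ 78 49 _
2
4

Derivation:
write(91): buf=[91 _ _ _ _], head=0, tail=1, size=1
write(44): buf=[91 44 _ _ _], head=0, tail=2, size=2
read(): buf=[_ 44 _ _ _], head=1, tail=2, size=1
read(): buf=[_ _ _ _ _], head=2, tail=2, size=0
write(78): buf=[_ _ 78 _ _], head=2, tail=3, size=1
write(49): buf=[_ _ 78 49 _], head=2, tail=4, size=2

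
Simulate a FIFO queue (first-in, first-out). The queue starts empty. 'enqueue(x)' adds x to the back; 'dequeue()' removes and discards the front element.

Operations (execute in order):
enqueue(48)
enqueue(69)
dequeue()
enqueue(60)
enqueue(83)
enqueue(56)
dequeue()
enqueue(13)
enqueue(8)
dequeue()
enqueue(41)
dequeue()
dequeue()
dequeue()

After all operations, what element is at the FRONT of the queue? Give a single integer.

enqueue(48): queue = [48]
enqueue(69): queue = [48, 69]
dequeue(): queue = [69]
enqueue(60): queue = [69, 60]
enqueue(83): queue = [69, 60, 83]
enqueue(56): queue = [69, 60, 83, 56]
dequeue(): queue = [60, 83, 56]
enqueue(13): queue = [60, 83, 56, 13]
enqueue(8): queue = [60, 83, 56, 13, 8]
dequeue(): queue = [83, 56, 13, 8]
enqueue(41): queue = [83, 56, 13, 8, 41]
dequeue(): queue = [56, 13, 8, 41]
dequeue(): queue = [13, 8, 41]
dequeue(): queue = [8, 41]

Answer: 8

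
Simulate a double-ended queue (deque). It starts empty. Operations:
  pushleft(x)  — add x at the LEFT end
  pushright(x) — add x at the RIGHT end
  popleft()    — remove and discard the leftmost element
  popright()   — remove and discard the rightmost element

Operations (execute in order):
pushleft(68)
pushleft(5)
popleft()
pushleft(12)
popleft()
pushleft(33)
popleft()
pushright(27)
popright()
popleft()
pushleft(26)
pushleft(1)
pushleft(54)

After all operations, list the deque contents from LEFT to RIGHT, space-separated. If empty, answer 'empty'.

pushleft(68): [68]
pushleft(5): [5, 68]
popleft(): [68]
pushleft(12): [12, 68]
popleft(): [68]
pushleft(33): [33, 68]
popleft(): [68]
pushright(27): [68, 27]
popright(): [68]
popleft(): []
pushleft(26): [26]
pushleft(1): [1, 26]
pushleft(54): [54, 1, 26]

Answer: 54 1 26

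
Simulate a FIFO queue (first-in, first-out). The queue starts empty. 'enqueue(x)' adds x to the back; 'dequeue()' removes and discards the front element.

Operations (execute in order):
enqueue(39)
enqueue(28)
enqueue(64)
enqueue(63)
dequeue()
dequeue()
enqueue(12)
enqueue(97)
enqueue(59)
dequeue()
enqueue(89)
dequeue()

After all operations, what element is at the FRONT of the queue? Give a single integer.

enqueue(39): queue = [39]
enqueue(28): queue = [39, 28]
enqueue(64): queue = [39, 28, 64]
enqueue(63): queue = [39, 28, 64, 63]
dequeue(): queue = [28, 64, 63]
dequeue(): queue = [64, 63]
enqueue(12): queue = [64, 63, 12]
enqueue(97): queue = [64, 63, 12, 97]
enqueue(59): queue = [64, 63, 12, 97, 59]
dequeue(): queue = [63, 12, 97, 59]
enqueue(89): queue = [63, 12, 97, 59, 89]
dequeue(): queue = [12, 97, 59, 89]

Answer: 12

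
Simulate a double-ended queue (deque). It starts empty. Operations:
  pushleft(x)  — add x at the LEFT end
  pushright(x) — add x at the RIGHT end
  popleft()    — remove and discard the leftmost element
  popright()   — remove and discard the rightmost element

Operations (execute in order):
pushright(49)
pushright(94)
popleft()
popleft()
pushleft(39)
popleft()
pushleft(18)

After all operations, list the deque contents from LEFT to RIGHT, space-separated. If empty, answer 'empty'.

Answer: 18

Derivation:
pushright(49): [49]
pushright(94): [49, 94]
popleft(): [94]
popleft(): []
pushleft(39): [39]
popleft(): []
pushleft(18): [18]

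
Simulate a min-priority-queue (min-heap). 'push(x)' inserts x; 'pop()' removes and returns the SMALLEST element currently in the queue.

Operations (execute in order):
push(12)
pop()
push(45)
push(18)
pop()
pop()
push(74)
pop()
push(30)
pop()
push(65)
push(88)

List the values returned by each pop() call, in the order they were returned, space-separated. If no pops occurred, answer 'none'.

push(12): heap contents = [12]
pop() → 12: heap contents = []
push(45): heap contents = [45]
push(18): heap contents = [18, 45]
pop() → 18: heap contents = [45]
pop() → 45: heap contents = []
push(74): heap contents = [74]
pop() → 74: heap contents = []
push(30): heap contents = [30]
pop() → 30: heap contents = []
push(65): heap contents = [65]
push(88): heap contents = [65, 88]

Answer: 12 18 45 74 30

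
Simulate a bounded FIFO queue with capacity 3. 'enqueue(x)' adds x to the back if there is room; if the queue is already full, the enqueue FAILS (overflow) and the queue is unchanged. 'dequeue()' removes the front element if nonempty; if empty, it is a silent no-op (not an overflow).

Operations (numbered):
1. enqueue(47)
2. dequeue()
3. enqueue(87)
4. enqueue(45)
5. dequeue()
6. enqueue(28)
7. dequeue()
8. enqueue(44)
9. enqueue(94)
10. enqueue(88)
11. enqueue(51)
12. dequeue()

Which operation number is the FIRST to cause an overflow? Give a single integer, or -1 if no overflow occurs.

Answer: 10

Derivation:
1. enqueue(47): size=1
2. dequeue(): size=0
3. enqueue(87): size=1
4. enqueue(45): size=2
5. dequeue(): size=1
6. enqueue(28): size=2
7. dequeue(): size=1
8. enqueue(44): size=2
9. enqueue(94): size=3
10. enqueue(88): size=3=cap → OVERFLOW (fail)
11. enqueue(51): size=3=cap → OVERFLOW (fail)
12. dequeue(): size=2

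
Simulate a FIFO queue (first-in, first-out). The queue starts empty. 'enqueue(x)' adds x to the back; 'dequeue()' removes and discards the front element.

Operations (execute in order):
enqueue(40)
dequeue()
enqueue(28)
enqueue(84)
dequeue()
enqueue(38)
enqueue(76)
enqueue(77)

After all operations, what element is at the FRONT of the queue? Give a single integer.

enqueue(40): queue = [40]
dequeue(): queue = []
enqueue(28): queue = [28]
enqueue(84): queue = [28, 84]
dequeue(): queue = [84]
enqueue(38): queue = [84, 38]
enqueue(76): queue = [84, 38, 76]
enqueue(77): queue = [84, 38, 76, 77]

Answer: 84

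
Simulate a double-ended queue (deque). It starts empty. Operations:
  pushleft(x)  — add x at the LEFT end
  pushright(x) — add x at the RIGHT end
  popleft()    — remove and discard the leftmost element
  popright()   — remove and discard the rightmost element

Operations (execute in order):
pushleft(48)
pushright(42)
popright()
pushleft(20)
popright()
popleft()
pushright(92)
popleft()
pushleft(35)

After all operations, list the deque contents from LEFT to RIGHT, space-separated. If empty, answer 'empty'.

Answer: 35

Derivation:
pushleft(48): [48]
pushright(42): [48, 42]
popright(): [48]
pushleft(20): [20, 48]
popright(): [20]
popleft(): []
pushright(92): [92]
popleft(): []
pushleft(35): [35]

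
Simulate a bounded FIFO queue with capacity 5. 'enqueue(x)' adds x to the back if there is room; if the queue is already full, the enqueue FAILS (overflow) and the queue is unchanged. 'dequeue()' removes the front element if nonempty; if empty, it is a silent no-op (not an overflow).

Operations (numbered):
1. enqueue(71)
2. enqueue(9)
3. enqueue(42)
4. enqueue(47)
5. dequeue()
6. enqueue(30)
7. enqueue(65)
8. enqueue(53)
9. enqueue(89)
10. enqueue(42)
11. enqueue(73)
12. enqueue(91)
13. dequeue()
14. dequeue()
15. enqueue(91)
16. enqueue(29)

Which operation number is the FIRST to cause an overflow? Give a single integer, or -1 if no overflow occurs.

1. enqueue(71): size=1
2. enqueue(9): size=2
3. enqueue(42): size=3
4. enqueue(47): size=4
5. dequeue(): size=3
6. enqueue(30): size=4
7. enqueue(65): size=5
8. enqueue(53): size=5=cap → OVERFLOW (fail)
9. enqueue(89): size=5=cap → OVERFLOW (fail)
10. enqueue(42): size=5=cap → OVERFLOW (fail)
11. enqueue(73): size=5=cap → OVERFLOW (fail)
12. enqueue(91): size=5=cap → OVERFLOW (fail)
13. dequeue(): size=4
14. dequeue(): size=3
15. enqueue(91): size=4
16. enqueue(29): size=5

Answer: 8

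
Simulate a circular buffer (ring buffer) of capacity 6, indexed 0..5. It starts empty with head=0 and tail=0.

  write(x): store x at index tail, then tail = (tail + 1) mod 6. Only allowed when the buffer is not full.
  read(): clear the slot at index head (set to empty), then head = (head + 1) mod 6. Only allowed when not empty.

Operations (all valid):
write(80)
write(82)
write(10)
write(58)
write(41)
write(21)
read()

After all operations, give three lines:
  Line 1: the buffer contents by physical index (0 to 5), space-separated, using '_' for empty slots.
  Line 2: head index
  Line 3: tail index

write(80): buf=[80 _ _ _ _ _], head=0, tail=1, size=1
write(82): buf=[80 82 _ _ _ _], head=0, tail=2, size=2
write(10): buf=[80 82 10 _ _ _], head=0, tail=3, size=3
write(58): buf=[80 82 10 58 _ _], head=0, tail=4, size=4
write(41): buf=[80 82 10 58 41 _], head=0, tail=5, size=5
write(21): buf=[80 82 10 58 41 21], head=0, tail=0, size=6
read(): buf=[_ 82 10 58 41 21], head=1, tail=0, size=5

Answer: _ 82 10 58 41 21
1
0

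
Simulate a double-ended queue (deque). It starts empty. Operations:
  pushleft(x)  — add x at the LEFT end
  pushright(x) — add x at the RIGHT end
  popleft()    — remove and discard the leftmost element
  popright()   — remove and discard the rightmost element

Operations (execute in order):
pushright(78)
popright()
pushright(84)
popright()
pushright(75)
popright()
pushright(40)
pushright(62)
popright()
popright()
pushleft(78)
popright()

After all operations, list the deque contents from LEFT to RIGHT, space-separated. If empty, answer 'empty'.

Answer: empty

Derivation:
pushright(78): [78]
popright(): []
pushright(84): [84]
popright(): []
pushright(75): [75]
popright(): []
pushright(40): [40]
pushright(62): [40, 62]
popright(): [40]
popright(): []
pushleft(78): [78]
popright(): []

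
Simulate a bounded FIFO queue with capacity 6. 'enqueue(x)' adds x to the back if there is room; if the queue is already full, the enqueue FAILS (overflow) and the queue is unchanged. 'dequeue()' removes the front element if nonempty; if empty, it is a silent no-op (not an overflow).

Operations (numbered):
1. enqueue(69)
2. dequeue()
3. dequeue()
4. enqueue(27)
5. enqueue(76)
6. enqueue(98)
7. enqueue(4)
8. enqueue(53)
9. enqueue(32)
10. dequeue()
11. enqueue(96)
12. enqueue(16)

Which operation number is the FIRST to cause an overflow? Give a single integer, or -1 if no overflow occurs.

Answer: 12

Derivation:
1. enqueue(69): size=1
2. dequeue(): size=0
3. dequeue(): empty, no-op, size=0
4. enqueue(27): size=1
5. enqueue(76): size=2
6. enqueue(98): size=3
7. enqueue(4): size=4
8. enqueue(53): size=5
9. enqueue(32): size=6
10. dequeue(): size=5
11. enqueue(96): size=6
12. enqueue(16): size=6=cap → OVERFLOW (fail)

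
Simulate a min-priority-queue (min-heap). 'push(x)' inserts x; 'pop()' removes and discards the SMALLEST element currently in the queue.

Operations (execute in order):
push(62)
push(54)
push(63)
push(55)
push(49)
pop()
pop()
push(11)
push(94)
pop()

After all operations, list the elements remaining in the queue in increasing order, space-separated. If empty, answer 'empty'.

Answer: 55 62 63 94

Derivation:
push(62): heap contents = [62]
push(54): heap contents = [54, 62]
push(63): heap contents = [54, 62, 63]
push(55): heap contents = [54, 55, 62, 63]
push(49): heap contents = [49, 54, 55, 62, 63]
pop() → 49: heap contents = [54, 55, 62, 63]
pop() → 54: heap contents = [55, 62, 63]
push(11): heap contents = [11, 55, 62, 63]
push(94): heap contents = [11, 55, 62, 63, 94]
pop() → 11: heap contents = [55, 62, 63, 94]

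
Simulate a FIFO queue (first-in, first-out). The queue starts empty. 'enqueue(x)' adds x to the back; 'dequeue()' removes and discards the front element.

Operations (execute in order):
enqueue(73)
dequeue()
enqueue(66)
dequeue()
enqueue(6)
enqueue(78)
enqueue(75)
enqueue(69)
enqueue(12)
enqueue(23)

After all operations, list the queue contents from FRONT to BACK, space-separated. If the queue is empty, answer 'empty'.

Answer: 6 78 75 69 12 23

Derivation:
enqueue(73): [73]
dequeue(): []
enqueue(66): [66]
dequeue(): []
enqueue(6): [6]
enqueue(78): [6, 78]
enqueue(75): [6, 78, 75]
enqueue(69): [6, 78, 75, 69]
enqueue(12): [6, 78, 75, 69, 12]
enqueue(23): [6, 78, 75, 69, 12, 23]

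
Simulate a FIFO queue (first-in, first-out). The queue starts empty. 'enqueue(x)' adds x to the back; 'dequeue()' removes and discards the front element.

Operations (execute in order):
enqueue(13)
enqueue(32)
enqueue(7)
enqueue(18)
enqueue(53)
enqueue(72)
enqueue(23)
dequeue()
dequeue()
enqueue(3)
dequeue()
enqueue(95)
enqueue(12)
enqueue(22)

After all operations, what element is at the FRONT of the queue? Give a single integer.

Answer: 18

Derivation:
enqueue(13): queue = [13]
enqueue(32): queue = [13, 32]
enqueue(7): queue = [13, 32, 7]
enqueue(18): queue = [13, 32, 7, 18]
enqueue(53): queue = [13, 32, 7, 18, 53]
enqueue(72): queue = [13, 32, 7, 18, 53, 72]
enqueue(23): queue = [13, 32, 7, 18, 53, 72, 23]
dequeue(): queue = [32, 7, 18, 53, 72, 23]
dequeue(): queue = [7, 18, 53, 72, 23]
enqueue(3): queue = [7, 18, 53, 72, 23, 3]
dequeue(): queue = [18, 53, 72, 23, 3]
enqueue(95): queue = [18, 53, 72, 23, 3, 95]
enqueue(12): queue = [18, 53, 72, 23, 3, 95, 12]
enqueue(22): queue = [18, 53, 72, 23, 3, 95, 12, 22]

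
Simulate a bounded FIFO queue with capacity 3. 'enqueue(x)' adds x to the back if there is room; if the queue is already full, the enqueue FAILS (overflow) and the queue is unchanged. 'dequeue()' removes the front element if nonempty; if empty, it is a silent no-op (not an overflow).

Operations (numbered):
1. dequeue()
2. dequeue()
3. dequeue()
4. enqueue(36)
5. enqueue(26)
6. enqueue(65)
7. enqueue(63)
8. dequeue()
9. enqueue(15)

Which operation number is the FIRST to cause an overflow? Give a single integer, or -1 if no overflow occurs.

Answer: 7

Derivation:
1. dequeue(): empty, no-op, size=0
2. dequeue(): empty, no-op, size=0
3. dequeue(): empty, no-op, size=0
4. enqueue(36): size=1
5. enqueue(26): size=2
6. enqueue(65): size=3
7. enqueue(63): size=3=cap → OVERFLOW (fail)
8. dequeue(): size=2
9. enqueue(15): size=3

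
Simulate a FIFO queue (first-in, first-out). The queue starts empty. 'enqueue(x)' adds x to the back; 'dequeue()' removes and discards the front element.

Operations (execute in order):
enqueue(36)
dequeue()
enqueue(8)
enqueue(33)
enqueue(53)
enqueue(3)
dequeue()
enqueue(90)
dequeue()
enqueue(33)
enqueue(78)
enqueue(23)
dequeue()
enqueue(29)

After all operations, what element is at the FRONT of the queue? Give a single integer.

Answer: 3

Derivation:
enqueue(36): queue = [36]
dequeue(): queue = []
enqueue(8): queue = [8]
enqueue(33): queue = [8, 33]
enqueue(53): queue = [8, 33, 53]
enqueue(3): queue = [8, 33, 53, 3]
dequeue(): queue = [33, 53, 3]
enqueue(90): queue = [33, 53, 3, 90]
dequeue(): queue = [53, 3, 90]
enqueue(33): queue = [53, 3, 90, 33]
enqueue(78): queue = [53, 3, 90, 33, 78]
enqueue(23): queue = [53, 3, 90, 33, 78, 23]
dequeue(): queue = [3, 90, 33, 78, 23]
enqueue(29): queue = [3, 90, 33, 78, 23, 29]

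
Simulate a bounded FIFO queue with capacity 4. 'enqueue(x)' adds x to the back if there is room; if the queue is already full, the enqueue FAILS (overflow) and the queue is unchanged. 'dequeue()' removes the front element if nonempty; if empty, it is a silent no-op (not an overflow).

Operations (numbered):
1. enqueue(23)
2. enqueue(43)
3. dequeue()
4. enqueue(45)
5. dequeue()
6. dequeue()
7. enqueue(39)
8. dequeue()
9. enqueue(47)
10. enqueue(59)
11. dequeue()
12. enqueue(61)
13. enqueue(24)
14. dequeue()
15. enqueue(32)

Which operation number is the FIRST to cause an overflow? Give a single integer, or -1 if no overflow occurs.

Answer: -1

Derivation:
1. enqueue(23): size=1
2. enqueue(43): size=2
3. dequeue(): size=1
4. enqueue(45): size=2
5. dequeue(): size=1
6. dequeue(): size=0
7. enqueue(39): size=1
8. dequeue(): size=0
9. enqueue(47): size=1
10. enqueue(59): size=2
11. dequeue(): size=1
12. enqueue(61): size=2
13. enqueue(24): size=3
14. dequeue(): size=2
15. enqueue(32): size=3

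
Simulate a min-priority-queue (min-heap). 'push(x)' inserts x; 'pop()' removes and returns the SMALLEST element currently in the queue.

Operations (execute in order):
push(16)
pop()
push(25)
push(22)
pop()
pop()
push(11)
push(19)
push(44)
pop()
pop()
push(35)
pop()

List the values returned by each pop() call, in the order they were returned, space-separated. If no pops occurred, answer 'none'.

push(16): heap contents = [16]
pop() → 16: heap contents = []
push(25): heap contents = [25]
push(22): heap contents = [22, 25]
pop() → 22: heap contents = [25]
pop() → 25: heap contents = []
push(11): heap contents = [11]
push(19): heap contents = [11, 19]
push(44): heap contents = [11, 19, 44]
pop() → 11: heap contents = [19, 44]
pop() → 19: heap contents = [44]
push(35): heap contents = [35, 44]
pop() → 35: heap contents = [44]

Answer: 16 22 25 11 19 35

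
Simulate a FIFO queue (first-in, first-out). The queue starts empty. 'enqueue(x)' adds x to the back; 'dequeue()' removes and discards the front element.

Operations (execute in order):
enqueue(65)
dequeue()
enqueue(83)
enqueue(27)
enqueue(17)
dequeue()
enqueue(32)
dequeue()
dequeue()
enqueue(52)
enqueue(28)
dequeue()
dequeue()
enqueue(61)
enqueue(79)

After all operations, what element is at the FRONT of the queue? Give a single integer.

enqueue(65): queue = [65]
dequeue(): queue = []
enqueue(83): queue = [83]
enqueue(27): queue = [83, 27]
enqueue(17): queue = [83, 27, 17]
dequeue(): queue = [27, 17]
enqueue(32): queue = [27, 17, 32]
dequeue(): queue = [17, 32]
dequeue(): queue = [32]
enqueue(52): queue = [32, 52]
enqueue(28): queue = [32, 52, 28]
dequeue(): queue = [52, 28]
dequeue(): queue = [28]
enqueue(61): queue = [28, 61]
enqueue(79): queue = [28, 61, 79]

Answer: 28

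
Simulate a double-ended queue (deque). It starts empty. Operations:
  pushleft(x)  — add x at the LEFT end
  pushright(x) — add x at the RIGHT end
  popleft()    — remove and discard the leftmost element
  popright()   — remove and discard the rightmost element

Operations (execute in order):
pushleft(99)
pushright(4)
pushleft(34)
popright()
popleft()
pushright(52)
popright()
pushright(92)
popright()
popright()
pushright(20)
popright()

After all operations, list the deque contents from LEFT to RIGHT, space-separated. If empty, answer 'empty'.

Answer: empty

Derivation:
pushleft(99): [99]
pushright(4): [99, 4]
pushleft(34): [34, 99, 4]
popright(): [34, 99]
popleft(): [99]
pushright(52): [99, 52]
popright(): [99]
pushright(92): [99, 92]
popright(): [99]
popright(): []
pushright(20): [20]
popright(): []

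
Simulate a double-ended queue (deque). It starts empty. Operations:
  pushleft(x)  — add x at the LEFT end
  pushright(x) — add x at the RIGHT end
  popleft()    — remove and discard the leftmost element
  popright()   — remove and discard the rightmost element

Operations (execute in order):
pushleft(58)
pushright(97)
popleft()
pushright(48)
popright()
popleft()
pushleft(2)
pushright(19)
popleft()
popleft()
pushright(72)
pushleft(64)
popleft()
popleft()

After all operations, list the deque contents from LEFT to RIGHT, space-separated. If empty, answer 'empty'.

Answer: empty

Derivation:
pushleft(58): [58]
pushright(97): [58, 97]
popleft(): [97]
pushright(48): [97, 48]
popright(): [97]
popleft(): []
pushleft(2): [2]
pushright(19): [2, 19]
popleft(): [19]
popleft(): []
pushright(72): [72]
pushleft(64): [64, 72]
popleft(): [72]
popleft(): []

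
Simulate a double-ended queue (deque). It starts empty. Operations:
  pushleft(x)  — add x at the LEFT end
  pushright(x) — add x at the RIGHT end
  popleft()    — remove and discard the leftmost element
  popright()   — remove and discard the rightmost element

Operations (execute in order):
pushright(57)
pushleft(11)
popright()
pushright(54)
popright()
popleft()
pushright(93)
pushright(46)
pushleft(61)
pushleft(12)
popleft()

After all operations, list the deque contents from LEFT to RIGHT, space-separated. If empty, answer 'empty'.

Answer: 61 93 46

Derivation:
pushright(57): [57]
pushleft(11): [11, 57]
popright(): [11]
pushright(54): [11, 54]
popright(): [11]
popleft(): []
pushright(93): [93]
pushright(46): [93, 46]
pushleft(61): [61, 93, 46]
pushleft(12): [12, 61, 93, 46]
popleft(): [61, 93, 46]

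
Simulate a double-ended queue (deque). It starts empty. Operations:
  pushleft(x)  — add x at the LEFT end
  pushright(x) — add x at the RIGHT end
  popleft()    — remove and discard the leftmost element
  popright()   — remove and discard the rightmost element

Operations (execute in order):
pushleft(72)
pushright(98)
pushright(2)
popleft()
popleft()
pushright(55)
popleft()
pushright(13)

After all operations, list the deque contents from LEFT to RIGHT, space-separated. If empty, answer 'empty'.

pushleft(72): [72]
pushright(98): [72, 98]
pushright(2): [72, 98, 2]
popleft(): [98, 2]
popleft(): [2]
pushright(55): [2, 55]
popleft(): [55]
pushright(13): [55, 13]

Answer: 55 13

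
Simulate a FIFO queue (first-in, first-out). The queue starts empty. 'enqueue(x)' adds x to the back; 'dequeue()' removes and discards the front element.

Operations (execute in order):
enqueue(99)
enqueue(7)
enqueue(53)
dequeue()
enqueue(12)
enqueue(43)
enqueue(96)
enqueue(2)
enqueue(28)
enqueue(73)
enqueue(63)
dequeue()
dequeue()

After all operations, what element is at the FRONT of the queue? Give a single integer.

Answer: 12

Derivation:
enqueue(99): queue = [99]
enqueue(7): queue = [99, 7]
enqueue(53): queue = [99, 7, 53]
dequeue(): queue = [7, 53]
enqueue(12): queue = [7, 53, 12]
enqueue(43): queue = [7, 53, 12, 43]
enqueue(96): queue = [7, 53, 12, 43, 96]
enqueue(2): queue = [7, 53, 12, 43, 96, 2]
enqueue(28): queue = [7, 53, 12, 43, 96, 2, 28]
enqueue(73): queue = [7, 53, 12, 43, 96, 2, 28, 73]
enqueue(63): queue = [7, 53, 12, 43, 96, 2, 28, 73, 63]
dequeue(): queue = [53, 12, 43, 96, 2, 28, 73, 63]
dequeue(): queue = [12, 43, 96, 2, 28, 73, 63]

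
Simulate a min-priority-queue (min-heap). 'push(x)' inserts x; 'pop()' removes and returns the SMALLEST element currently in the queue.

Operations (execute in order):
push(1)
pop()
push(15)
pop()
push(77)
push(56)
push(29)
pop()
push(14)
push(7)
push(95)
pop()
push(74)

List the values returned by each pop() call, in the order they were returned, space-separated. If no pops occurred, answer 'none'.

Answer: 1 15 29 7

Derivation:
push(1): heap contents = [1]
pop() → 1: heap contents = []
push(15): heap contents = [15]
pop() → 15: heap contents = []
push(77): heap contents = [77]
push(56): heap contents = [56, 77]
push(29): heap contents = [29, 56, 77]
pop() → 29: heap contents = [56, 77]
push(14): heap contents = [14, 56, 77]
push(7): heap contents = [7, 14, 56, 77]
push(95): heap contents = [7, 14, 56, 77, 95]
pop() → 7: heap contents = [14, 56, 77, 95]
push(74): heap contents = [14, 56, 74, 77, 95]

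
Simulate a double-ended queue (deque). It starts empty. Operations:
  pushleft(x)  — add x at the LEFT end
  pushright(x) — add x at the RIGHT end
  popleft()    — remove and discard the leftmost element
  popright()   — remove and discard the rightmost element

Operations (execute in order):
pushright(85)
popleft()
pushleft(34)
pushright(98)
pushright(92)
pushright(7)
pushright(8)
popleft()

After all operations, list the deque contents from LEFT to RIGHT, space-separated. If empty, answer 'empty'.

Answer: 98 92 7 8

Derivation:
pushright(85): [85]
popleft(): []
pushleft(34): [34]
pushright(98): [34, 98]
pushright(92): [34, 98, 92]
pushright(7): [34, 98, 92, 7]
pushright(8): [34, 98, 92, 7, 8]
popleft(): [98, 92, 7, 8]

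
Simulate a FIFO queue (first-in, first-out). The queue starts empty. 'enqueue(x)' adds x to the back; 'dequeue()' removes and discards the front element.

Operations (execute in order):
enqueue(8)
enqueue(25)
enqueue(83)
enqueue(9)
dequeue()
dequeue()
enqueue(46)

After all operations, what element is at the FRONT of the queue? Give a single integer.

Answer: 83

Derivation:
enqueue(8): queue = [8]
enqueue(25): queue = [8, 25]
enqueue(83): queue = [8, 25, 83]
enqueue(9): queue = [8, 25, 83, 9]
dequeue(): queue = [25, 83, 9]
dequeue(): queue = [83, 9]
enqueue(46): queue = [83, 9, 46]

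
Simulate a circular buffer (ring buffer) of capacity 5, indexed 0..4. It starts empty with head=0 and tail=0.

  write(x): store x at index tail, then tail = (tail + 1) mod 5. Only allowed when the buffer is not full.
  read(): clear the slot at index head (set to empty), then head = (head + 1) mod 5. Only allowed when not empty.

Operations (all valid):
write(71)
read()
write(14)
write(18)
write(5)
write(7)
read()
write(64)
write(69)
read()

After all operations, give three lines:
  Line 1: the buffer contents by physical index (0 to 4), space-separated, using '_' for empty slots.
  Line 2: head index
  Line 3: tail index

write(71): buf=[71 _ _ _ _], head=0, tail=1, size=1
read(): buf=[_ _ _ _ _], head=1, tail=1, size=0
write(14): buf=[_ 14 _ _ _], head=1, tail=2, size=1
write(18): buf=[_ 14 18 _ _], head=1, tail=3, size=2
write(5): buf=[_ 14 18 5 _], head=1, tail=4, size=3
write(7): buf=[_ 14 18 5 7], head=1, tail=0, size=4
read(): buf=[_ _ 18 5 7], head=2, tail=0, size=3
write(64): buf=[64 _ 18 5 7], head=2, tail=1, size=4
write(69): buf=[64 69 18 5 7], head=2, tail=2, size=5
read(): buf=[64 69 _ 5 7], head=3, tail=2, size=4

Answer: 64 69 _ 5 7
3
2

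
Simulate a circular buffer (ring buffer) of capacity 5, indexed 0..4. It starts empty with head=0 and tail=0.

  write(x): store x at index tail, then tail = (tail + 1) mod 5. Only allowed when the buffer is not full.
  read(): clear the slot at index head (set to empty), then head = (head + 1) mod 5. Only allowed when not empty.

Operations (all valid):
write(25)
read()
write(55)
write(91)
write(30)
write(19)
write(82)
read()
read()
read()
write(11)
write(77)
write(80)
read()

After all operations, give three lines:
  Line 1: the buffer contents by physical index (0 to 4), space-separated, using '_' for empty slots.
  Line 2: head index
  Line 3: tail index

write(25): buf=[25 _ _ _ _], head=0, tail=1, size=1
read(): buf=[_ _ _ _ _], head=1, tail=1, size=0
write(55): buf=[_ 55 _ _ _], head=1, tail=2, size=1
write(91): buf=[_ 55 91 _ _], head=1, tail=3, size=2
write(30): buf=[_ 55 91 30 _], head=1, tail=4, size=3
write(19): buf=[_ 55 91 30 19], head=1, tail=0, size=4
write(82): buf=[82 55 91 30 19], head=1, tail=1, size=5
read(): buf=[82 _ 91 30 19], head=2, tail=1, size=4
read(): buf=[82 _ _ 30 19], head=3, tail=1, size=3
read(): buf=[82 _ _ _ 19], head=4, tail=1, size=2
write(11): buf=[82 11 _ _ 19], head=4, tail=2, size=3
write(77): buf=[82 11 77 _ 19], head=4, tail=3, size=4
write(80): buf=[82 11 77 80 19], head=4, tail=4, size=5
read(): buf=[82 11 77 80 _], head=0, tail=4, size=4

Answer: 82 11 77 80 _
0
4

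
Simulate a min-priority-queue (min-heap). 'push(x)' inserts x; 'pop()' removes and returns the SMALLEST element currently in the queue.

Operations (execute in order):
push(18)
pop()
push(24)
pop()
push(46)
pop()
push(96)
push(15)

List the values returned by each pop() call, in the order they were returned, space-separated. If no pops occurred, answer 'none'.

Answer: 18 24 46

Derivation:
push(18): heap contents = [18]
pop() → 18: heap contents = []
push(24): heap contents = [24]
pop() → 24: heap contents = []
push(46): heap contents = [46]
pop() → 46: heap contents = []
push(96): heap contents = [96]
push(15): heap contents = [15, 96]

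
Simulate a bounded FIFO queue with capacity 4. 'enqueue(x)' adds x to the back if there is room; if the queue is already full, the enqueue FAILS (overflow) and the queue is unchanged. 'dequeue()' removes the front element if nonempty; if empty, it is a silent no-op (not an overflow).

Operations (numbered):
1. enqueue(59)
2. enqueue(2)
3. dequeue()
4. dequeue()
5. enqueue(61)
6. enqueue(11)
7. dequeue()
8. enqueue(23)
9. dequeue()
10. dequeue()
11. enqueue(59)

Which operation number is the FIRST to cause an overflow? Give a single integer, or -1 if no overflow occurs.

Answer: -1

Derivation:
1. enqueue(59): size=1
2. enqueue(2): size=2
3. dequeue(): size=1
4. dequeue(): size=0
5. enqueue(61): size=1
6. enqueue(11): size=2
7. dequeue(): size=1
8. enqueue(23): size=2
9. dequeue(): size=1
10. dequeue(): size=0
11. enqueue(59): size=1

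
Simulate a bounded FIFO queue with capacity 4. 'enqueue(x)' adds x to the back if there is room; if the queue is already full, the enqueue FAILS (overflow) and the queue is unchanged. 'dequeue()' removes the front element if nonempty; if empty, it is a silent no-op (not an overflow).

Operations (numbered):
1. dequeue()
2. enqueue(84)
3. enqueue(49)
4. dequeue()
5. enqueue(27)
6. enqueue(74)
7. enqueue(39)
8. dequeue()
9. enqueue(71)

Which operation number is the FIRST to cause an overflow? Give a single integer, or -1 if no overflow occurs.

1. dequeue(): empty, no-op, size=0
2. enqueue(84): size=1
3. enqueue(49): size=2
4. dequeue(): size=1
5. enqueue(27): size=2
6. enqueue(74): size=3
7. enqueue(39): size=4
8. dequeue(): size=3
9. enqueue(71): size=4

Answer: -1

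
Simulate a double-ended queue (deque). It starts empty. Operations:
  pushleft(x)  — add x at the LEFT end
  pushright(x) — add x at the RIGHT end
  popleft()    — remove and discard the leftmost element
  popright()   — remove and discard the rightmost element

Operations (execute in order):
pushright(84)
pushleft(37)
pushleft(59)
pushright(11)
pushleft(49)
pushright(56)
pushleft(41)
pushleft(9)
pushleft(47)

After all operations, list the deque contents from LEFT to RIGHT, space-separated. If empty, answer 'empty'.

Answer: 47 9 41 49 59 37 84 11 56

Derivation:
pushright(84): [84]
pushleft(37): [37, 84]
pushleft(59): [59, 37, 84]
pushright(11): [59, 37, 84, 11]
pushleft(49): [49, 59, 37, 84, 11]
pushright(56): [49, 59, 37, 84, 11, 56]
pushleft(41): [41, 49, 59, 37, 84, 11, 56]
pushleft(9): [9, 41, 49, 59, 37, 84, 11, 56]
pushleft(47): [47, 9, 41, 49, 59, 37, 84, 11, 56]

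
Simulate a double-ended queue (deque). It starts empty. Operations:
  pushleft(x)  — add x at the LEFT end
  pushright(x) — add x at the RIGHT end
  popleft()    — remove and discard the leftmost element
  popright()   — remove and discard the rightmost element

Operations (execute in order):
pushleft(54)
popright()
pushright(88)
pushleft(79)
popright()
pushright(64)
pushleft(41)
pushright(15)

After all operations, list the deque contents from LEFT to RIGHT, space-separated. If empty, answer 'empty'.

Answer: 41 79 64 15

Derivation:
pushleft(54): [54]
popright(): []
pushright(88): [88]
pushleft(79): [79, 88]
popright(): [79]
pushright(64): [79, 64]
pushleft(41): [41, 79, 64]
pushright(15): [41, 79, 64, 15]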